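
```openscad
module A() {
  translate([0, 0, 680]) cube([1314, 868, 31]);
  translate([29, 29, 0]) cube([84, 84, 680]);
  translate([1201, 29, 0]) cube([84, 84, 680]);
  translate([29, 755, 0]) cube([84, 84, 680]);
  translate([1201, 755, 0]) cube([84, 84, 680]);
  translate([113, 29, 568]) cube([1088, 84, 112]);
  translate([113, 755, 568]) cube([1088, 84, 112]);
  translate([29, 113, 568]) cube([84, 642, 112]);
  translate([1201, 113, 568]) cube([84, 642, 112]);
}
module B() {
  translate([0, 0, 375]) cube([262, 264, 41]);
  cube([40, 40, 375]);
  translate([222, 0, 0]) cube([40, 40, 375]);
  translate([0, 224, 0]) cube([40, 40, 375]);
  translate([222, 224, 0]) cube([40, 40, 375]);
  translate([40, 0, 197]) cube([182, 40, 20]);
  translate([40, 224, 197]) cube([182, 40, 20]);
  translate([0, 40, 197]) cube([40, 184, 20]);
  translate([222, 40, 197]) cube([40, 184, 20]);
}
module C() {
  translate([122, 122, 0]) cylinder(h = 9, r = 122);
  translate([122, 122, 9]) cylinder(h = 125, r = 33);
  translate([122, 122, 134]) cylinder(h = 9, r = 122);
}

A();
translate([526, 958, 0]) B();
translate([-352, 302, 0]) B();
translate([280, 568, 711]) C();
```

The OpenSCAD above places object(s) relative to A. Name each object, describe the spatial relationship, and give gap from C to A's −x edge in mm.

A is a table. B is a stool. C is a spool. Two stools sit around the table at the +y, −x sides. The spool is on top of the table. The gap from the spool to the table's −x edge is 280 mm.

The spool's min-x is at 280; the table's min-x is 0; gap = 280 mm.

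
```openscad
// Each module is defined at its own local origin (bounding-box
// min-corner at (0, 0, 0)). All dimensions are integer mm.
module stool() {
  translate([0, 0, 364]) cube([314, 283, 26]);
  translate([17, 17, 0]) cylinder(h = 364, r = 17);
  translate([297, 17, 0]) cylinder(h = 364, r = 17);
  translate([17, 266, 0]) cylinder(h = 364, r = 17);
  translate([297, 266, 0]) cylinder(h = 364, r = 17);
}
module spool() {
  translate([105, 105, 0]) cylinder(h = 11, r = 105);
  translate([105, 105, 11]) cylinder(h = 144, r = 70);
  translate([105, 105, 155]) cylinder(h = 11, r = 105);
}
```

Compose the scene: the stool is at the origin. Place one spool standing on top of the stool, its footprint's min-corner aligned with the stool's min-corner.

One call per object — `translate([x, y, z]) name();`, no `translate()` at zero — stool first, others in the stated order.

stool();
translate([0, 0, 390]) spool();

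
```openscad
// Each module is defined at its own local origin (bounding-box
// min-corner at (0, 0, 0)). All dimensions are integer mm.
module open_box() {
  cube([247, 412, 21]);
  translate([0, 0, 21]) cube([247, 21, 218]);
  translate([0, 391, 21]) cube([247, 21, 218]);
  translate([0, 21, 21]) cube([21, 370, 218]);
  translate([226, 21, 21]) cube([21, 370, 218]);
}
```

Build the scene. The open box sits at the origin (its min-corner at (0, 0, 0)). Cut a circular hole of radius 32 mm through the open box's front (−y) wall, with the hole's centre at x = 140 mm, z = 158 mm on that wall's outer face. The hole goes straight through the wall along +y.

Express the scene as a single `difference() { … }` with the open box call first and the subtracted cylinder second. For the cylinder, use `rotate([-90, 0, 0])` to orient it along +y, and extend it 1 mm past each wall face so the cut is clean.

difference() {
  open_box();
  translate([140, -1, 158]) rotate([-90, 0, 0]) cylinder(h = 23, r = 32);
}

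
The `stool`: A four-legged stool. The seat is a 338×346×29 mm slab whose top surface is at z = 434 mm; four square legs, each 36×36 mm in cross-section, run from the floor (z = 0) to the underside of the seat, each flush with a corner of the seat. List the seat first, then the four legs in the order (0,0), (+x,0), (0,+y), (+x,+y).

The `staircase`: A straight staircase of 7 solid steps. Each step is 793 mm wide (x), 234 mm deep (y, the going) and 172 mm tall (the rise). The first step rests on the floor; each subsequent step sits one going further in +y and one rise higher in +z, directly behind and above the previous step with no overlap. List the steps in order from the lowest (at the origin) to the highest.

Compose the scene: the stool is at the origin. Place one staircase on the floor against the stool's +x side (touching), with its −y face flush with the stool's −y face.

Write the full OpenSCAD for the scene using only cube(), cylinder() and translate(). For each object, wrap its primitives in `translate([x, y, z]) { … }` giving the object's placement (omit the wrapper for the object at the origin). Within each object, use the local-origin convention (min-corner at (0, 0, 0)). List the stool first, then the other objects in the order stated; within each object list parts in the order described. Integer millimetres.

translate([0, 0, 405]) cube([338, 346, 29]);
cube([36, 36, 405]);
translate([302, 0, 0]) cube([36, 36, 405]);
translate([0, 310, 0]) cube([36, 36, 405]);
translate([302, 310, 0]) cube([36, 36, 405]);
translate([338, 0, 0]) {
  cube([793, 234, 172]);
  translate([0, 234, 172]) cube([793, 234, 172]);
  translate([0, 468, 344]) cube([793, 234, 172]);
  translate([0, 702, 516]) cube([793, 234, 172]);
  translate([0, 936, 688]) cube([793, 234, 172]);
  translate([0, 1170, 860]) cube([793, 234, 172]);
  translate([0, 1404, 1032]) cube([793, 234, 172]);
}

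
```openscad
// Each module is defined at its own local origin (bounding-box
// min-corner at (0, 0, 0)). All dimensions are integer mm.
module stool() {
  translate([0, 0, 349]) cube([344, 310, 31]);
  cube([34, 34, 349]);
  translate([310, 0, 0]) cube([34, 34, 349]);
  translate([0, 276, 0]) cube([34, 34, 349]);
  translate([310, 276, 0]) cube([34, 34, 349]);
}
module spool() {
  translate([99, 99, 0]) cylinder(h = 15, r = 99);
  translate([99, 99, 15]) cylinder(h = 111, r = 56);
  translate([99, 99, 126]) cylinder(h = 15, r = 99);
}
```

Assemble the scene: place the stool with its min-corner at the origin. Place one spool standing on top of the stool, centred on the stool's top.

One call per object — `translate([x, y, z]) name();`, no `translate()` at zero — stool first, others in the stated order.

stool();
translate([73, 56, 380]) spool();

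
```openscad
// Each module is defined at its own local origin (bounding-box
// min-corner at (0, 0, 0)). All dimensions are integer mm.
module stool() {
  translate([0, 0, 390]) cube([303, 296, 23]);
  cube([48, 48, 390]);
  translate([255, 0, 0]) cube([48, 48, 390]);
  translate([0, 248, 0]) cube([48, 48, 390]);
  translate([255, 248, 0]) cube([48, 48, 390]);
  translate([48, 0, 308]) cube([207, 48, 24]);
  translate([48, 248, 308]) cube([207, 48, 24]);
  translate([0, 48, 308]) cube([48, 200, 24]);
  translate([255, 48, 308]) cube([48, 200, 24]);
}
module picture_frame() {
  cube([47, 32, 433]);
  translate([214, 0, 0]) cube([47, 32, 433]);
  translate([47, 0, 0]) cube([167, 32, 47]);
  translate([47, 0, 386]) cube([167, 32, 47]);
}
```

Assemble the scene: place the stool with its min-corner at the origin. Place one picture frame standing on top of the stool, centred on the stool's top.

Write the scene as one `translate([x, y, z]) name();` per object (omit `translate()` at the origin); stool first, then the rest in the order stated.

stool();
translate([21, 132, 413]) picture_frame();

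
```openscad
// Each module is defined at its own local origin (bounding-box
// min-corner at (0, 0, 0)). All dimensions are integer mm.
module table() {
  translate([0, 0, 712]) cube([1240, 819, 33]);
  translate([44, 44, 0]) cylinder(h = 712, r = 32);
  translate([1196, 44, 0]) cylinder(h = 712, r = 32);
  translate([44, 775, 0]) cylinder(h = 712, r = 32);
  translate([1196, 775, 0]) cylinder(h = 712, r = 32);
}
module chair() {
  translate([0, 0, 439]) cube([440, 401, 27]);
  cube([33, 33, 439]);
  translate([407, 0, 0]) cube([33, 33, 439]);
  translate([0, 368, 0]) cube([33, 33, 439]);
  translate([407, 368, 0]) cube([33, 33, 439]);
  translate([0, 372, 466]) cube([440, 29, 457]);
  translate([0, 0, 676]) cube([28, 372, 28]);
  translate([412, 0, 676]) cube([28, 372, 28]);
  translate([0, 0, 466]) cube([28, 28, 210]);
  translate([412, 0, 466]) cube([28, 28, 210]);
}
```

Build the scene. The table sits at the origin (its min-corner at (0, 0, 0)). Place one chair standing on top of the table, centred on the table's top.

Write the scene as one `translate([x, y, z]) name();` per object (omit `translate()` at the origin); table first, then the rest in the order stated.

table();
translate([400, 209, 745]) chair();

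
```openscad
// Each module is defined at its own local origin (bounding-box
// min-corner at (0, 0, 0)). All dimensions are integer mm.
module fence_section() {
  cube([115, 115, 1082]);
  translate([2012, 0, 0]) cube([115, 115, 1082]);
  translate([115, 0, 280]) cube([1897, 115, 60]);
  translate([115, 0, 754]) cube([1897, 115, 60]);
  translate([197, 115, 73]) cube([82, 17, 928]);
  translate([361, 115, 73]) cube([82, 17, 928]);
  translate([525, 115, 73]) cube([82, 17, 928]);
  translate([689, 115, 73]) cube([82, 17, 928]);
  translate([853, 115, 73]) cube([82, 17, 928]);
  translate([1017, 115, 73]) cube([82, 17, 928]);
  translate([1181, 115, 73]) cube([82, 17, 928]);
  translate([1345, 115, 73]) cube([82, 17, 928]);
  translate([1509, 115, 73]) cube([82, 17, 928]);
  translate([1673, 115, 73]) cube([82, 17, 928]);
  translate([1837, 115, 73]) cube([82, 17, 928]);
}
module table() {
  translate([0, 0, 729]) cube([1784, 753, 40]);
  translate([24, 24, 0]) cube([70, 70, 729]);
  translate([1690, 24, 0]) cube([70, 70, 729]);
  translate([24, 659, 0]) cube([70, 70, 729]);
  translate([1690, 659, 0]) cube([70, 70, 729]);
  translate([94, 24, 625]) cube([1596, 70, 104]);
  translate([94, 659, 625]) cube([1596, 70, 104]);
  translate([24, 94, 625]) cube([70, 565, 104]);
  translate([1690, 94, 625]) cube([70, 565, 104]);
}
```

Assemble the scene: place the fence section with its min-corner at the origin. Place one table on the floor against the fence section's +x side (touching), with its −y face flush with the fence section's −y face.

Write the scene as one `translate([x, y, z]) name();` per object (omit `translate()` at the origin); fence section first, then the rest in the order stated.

fence_section();
translate([2127, 0, 0]) table();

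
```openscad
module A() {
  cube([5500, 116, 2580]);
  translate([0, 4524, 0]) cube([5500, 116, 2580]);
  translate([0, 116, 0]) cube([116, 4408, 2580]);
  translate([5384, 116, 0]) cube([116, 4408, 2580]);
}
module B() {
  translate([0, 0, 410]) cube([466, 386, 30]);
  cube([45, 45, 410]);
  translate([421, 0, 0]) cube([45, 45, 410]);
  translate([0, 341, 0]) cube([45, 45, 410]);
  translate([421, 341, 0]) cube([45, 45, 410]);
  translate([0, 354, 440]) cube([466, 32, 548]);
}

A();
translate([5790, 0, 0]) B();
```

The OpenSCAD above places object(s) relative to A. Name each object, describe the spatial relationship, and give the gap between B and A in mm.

A is a house frame. B is a chair. The chair is on the floor beside the house frame on its +x side. The gap between the chair and the house frame is 290 mm.

The chair's nearest face is 290 mm from the house frame's +x face.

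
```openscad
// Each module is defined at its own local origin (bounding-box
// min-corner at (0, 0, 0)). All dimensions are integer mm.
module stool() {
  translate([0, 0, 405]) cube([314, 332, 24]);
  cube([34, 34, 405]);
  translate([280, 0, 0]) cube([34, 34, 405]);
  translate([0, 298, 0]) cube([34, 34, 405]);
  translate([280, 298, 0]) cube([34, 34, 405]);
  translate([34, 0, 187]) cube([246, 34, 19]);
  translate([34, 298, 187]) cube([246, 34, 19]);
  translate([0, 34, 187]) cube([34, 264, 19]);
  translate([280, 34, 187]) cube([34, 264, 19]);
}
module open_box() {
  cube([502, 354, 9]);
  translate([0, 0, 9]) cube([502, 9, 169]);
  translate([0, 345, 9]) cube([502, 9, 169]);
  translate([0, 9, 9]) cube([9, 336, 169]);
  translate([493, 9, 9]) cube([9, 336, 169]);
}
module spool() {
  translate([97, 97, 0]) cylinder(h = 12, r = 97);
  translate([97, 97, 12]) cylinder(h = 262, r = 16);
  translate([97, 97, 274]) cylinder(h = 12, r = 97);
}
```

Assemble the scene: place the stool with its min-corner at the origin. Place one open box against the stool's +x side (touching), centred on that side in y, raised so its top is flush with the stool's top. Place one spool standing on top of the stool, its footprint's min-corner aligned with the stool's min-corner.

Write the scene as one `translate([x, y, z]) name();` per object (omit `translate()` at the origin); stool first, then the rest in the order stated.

stool();
translate([314, -11, 251]) open_box();
translate([0, 0, 429]) spool();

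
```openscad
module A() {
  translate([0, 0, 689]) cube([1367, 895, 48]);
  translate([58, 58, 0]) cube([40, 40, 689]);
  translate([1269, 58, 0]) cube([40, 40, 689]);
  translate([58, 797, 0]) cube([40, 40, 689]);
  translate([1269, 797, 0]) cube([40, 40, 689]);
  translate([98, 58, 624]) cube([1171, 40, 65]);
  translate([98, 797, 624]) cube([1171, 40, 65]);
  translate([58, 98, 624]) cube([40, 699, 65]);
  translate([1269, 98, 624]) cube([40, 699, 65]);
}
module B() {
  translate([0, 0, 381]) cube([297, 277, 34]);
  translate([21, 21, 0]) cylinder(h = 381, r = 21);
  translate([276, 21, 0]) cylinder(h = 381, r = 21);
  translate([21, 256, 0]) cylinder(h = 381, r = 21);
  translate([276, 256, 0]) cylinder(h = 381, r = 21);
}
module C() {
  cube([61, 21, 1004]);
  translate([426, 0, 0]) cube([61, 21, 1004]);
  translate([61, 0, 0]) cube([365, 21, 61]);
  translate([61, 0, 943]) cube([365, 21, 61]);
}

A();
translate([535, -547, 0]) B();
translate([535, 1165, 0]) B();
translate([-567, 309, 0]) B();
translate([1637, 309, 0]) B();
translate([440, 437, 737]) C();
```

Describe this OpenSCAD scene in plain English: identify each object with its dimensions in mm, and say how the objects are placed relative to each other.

A is a table: top 1367 mm (x) × 895 mm (y), 48 mm thick, upper face at z = 737 mm, on four 40×40 mm square legs, each inset 58 mm from the nearest pair of top edges, running from z = 0 to the bottom of the top. Four apron rails, 40 mm thick and 65 mm tall, run between adjacent legs with their top edges flush with the underside of the top and their outer faces flush with the legs' outer faces.

B is a four-legged stool. The seat is 297×277 mm, 34 mm thick, top at z = 415 mm. It stands on four round legs, each 42 mm in diameter, from z = 0 to the seat underside, each leg's axis is inset half a diameter from the nearest pair of seat edges (so the leg's bounding box is flush with the corner).

C is a rectangular picture frame lying in the x–z plane (depth along y). The opening is 365 mm wide (x) by 882 mm tall (z), surrounded by a border 61 mm wide on all four sides. The frame is 21 mm deep and is made of two full-height vertical stiles with two horizontal rails fitted between them.

Four stools sit around the table at the −y, +y, −x, +x sides. The picture frame is on top of the table, centred.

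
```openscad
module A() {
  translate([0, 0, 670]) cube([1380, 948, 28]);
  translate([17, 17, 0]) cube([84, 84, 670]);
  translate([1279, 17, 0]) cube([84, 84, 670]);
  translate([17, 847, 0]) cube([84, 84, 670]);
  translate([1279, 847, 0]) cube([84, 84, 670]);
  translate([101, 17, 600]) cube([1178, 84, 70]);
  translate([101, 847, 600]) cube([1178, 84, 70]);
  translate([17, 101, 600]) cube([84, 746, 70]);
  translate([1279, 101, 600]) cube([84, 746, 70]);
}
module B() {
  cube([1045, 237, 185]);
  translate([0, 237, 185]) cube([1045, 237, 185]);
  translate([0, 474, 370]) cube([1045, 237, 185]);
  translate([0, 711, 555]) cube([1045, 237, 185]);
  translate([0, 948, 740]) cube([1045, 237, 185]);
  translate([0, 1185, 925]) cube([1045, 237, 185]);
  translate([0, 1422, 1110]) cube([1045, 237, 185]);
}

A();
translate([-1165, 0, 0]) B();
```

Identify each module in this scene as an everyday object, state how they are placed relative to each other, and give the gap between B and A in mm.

A is a table. B is a staircase. The staircase is on the floor beside the table on its −x side. The gap between the staircase and the table is 120 mm.

The staircase's nearest face is 120 mm from the table's −x face.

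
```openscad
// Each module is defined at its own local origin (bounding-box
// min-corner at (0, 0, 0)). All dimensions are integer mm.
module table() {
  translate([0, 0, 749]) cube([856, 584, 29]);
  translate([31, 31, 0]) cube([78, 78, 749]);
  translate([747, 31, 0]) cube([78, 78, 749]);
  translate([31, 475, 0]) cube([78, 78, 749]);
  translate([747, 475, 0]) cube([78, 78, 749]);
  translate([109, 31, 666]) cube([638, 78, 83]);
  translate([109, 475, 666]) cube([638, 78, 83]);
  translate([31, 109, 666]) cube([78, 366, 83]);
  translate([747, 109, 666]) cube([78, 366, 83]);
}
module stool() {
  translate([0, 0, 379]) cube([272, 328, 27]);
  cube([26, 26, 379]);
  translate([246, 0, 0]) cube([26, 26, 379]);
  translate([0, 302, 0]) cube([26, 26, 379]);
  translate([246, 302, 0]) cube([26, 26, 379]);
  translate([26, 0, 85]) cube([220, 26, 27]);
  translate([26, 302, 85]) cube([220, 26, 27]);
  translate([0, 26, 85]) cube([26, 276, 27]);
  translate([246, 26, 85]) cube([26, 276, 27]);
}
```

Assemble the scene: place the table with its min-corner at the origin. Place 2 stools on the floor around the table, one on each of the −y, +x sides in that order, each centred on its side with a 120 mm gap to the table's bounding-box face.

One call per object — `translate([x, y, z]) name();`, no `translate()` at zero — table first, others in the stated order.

table();
translate([292, -448, 0]) stool();
translate([976, 128, 0]) stool();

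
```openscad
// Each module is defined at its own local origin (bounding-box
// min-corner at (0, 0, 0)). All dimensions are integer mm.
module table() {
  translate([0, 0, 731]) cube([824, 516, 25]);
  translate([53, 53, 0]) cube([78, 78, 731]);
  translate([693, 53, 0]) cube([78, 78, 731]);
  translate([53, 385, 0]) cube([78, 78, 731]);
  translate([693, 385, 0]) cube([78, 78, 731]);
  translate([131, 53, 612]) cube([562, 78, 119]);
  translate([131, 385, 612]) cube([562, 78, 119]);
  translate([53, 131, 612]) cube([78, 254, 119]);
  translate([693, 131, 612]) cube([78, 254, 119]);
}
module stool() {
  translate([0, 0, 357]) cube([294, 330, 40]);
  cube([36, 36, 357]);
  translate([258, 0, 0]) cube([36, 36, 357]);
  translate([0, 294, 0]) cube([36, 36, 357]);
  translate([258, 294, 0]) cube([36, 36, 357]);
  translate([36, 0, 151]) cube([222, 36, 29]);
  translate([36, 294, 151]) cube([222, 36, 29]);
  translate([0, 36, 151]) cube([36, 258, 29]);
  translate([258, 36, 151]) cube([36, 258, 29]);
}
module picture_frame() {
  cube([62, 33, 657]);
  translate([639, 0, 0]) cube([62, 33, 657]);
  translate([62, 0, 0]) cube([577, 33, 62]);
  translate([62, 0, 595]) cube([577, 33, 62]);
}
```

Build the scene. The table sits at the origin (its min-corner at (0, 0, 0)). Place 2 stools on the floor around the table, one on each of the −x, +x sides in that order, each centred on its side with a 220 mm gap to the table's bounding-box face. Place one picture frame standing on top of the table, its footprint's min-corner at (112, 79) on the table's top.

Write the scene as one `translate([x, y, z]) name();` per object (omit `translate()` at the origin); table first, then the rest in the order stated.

table();
translate([-514, 93, 0]) stool();
translate([1044, 93, 0]) stool();
translate([112, 79, 756]) picture_frame();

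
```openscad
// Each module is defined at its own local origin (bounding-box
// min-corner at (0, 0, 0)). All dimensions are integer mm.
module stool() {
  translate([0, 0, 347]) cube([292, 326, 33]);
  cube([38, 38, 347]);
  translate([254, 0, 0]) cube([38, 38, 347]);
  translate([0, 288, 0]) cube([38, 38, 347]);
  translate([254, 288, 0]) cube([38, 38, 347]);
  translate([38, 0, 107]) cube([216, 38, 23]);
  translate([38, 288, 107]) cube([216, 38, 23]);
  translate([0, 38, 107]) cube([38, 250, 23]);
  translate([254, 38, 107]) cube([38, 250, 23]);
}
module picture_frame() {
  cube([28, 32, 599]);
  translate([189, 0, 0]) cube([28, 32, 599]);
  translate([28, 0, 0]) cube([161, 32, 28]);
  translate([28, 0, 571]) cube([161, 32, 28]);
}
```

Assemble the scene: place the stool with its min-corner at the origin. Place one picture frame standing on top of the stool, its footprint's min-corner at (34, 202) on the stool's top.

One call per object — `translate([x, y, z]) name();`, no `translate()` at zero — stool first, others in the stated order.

stool();
translate([34, 202, 380]) picture_frame();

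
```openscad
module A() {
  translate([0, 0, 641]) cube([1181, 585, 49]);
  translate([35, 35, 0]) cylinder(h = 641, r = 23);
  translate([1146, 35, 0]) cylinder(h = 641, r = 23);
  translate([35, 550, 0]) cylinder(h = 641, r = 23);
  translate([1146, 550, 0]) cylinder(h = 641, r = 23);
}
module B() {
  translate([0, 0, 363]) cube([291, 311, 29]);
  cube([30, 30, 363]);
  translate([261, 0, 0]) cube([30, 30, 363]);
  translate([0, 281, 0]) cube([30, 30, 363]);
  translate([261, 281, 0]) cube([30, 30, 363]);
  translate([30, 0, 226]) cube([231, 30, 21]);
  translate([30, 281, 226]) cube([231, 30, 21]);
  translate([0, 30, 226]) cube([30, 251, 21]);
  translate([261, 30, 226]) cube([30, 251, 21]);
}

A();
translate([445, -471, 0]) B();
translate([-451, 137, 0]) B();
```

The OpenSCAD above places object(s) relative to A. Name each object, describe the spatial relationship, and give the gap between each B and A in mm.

A is a table. B is a stool. Two stools sit around the table at the −y, −x sides. The gap between each stool and the table is 160 mm.

Each stool's nearest face is 160 mm from the table's bounding box.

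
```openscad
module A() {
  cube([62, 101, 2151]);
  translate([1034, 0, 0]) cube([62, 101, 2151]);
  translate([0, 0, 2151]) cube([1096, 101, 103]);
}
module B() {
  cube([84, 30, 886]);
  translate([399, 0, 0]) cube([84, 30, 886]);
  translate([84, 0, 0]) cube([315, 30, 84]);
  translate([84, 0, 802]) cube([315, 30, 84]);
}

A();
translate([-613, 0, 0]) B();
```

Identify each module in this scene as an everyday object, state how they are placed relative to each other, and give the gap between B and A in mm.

The picture frame's nearest face is 130 mm from the door frame's −x face.

A is a door frame. B is a picture frame. The picture frame is on the floor beside the door frame on its −x side. The gap between the picture frame and the door frame is 130 mm.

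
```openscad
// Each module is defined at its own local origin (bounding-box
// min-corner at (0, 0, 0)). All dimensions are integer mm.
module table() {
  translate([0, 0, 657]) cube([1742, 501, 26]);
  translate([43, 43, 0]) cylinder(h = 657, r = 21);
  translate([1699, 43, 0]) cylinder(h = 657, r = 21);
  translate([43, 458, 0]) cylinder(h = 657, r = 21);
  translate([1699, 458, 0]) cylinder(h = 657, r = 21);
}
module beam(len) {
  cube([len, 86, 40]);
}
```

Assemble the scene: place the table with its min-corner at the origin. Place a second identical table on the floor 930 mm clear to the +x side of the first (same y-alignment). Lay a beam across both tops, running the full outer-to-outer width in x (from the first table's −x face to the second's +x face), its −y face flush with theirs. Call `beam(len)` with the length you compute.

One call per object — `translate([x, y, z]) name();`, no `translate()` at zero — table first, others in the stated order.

table();
translate([2672, 0, 0]) table();
translate([0, 0, 683]) beam(4414);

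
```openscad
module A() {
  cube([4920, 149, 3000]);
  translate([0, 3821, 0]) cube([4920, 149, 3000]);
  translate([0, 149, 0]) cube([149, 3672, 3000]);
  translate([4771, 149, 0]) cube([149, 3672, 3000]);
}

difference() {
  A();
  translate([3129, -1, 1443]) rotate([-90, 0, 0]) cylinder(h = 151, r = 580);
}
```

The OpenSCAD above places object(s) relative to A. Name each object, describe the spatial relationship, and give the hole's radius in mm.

The subtracted cylinder has r = 580 mm.

A is a house frame. The house frame has a circular hole through its front wall. The hole's radius is 580 mm.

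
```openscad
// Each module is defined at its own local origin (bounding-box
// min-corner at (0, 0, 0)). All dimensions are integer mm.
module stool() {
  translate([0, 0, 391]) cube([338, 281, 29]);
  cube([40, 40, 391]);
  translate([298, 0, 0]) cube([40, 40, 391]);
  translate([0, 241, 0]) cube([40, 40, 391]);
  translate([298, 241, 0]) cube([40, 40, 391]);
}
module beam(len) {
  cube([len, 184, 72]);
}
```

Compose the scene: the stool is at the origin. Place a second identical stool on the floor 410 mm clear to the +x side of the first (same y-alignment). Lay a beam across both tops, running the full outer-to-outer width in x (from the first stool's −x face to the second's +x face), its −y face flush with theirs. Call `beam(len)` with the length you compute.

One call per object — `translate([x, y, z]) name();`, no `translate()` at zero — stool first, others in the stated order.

stool();
translate([748, 0, 0]) stool();
translate([0, 0, 420]) beam(1086);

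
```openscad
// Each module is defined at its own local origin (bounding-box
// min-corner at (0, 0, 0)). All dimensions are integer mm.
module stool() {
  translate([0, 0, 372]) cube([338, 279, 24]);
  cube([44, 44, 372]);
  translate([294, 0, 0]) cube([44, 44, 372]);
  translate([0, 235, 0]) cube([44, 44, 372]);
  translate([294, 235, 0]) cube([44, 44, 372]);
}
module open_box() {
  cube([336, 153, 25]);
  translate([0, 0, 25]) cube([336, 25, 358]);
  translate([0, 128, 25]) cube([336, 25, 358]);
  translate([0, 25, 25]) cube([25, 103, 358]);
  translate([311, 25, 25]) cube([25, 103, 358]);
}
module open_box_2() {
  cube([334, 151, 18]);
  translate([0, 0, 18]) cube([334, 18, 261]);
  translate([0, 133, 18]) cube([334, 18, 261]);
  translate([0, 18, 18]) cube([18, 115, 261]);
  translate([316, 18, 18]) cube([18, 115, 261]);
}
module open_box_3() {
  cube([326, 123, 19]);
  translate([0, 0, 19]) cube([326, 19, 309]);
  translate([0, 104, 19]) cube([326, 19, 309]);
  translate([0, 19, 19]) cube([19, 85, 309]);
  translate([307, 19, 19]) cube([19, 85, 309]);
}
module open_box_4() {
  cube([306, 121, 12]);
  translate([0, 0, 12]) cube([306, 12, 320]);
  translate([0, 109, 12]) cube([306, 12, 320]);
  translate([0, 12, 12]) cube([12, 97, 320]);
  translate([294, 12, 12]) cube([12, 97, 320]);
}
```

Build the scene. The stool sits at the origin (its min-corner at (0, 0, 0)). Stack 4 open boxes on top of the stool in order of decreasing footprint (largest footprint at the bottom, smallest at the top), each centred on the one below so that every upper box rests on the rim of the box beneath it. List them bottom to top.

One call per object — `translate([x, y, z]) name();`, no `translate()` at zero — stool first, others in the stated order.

stool();
translate([1, 63, 396]) open_box();
translate([2, 64, 779]) open_box_2();
translate([6, 78, 1058]) open_box_3();
translate([16, 79, 1386]) open_box_4();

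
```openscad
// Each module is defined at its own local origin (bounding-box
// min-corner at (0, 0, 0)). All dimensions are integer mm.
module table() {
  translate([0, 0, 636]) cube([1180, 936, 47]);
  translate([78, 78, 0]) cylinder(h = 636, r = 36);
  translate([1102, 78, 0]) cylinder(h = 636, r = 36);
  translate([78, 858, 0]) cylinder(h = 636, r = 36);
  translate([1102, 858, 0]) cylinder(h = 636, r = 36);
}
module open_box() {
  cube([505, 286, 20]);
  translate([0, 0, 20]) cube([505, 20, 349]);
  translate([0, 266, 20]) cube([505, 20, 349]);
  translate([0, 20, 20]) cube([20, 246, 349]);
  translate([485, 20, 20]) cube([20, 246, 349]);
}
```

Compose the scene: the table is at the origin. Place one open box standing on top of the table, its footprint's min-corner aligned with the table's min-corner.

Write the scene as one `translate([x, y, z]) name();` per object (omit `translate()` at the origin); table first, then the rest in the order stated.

table();
translate([0, 0, 683]) open_box();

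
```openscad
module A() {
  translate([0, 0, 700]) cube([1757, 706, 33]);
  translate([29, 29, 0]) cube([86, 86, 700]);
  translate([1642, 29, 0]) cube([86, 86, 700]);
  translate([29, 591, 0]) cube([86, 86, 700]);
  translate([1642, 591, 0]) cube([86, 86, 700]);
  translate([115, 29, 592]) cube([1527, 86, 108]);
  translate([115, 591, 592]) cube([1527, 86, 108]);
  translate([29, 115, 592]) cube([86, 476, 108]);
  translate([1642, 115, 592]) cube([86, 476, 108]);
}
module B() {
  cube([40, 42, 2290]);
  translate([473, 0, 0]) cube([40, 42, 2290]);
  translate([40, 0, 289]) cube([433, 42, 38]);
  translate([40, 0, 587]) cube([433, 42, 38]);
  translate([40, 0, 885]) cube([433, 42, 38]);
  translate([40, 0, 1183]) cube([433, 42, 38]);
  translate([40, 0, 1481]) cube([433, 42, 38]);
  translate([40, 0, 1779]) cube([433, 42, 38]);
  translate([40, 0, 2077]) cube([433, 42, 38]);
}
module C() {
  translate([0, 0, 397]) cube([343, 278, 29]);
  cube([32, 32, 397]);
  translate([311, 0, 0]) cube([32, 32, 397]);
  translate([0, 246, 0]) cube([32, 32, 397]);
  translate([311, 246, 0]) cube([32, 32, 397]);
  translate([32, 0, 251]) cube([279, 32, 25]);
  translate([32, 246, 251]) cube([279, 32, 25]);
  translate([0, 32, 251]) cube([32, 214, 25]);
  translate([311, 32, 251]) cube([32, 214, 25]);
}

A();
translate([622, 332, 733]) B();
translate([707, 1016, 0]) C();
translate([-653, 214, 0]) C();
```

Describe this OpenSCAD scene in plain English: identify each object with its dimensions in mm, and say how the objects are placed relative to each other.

A is a table with a 1757×706 mm rectangular top, 33 mm thick, top surface at z = 733 mm, supported by four 86×86 mm square legs, each inset 29 mm from the nearest pair of top edges, running from the floor. Four apron rails, 86 mm thick and 108 mm tall, run between adjacent legs with their top edges flush with the underside of the top and their outer faces flush with the legs' outer faces.

B is a wooden ladder with two side rails of 40×42 mm section and 2290 mm height, set 513 mm apart overall. Between them run 7 rectangular rungs (42 mm deep, 38 mm thick), front faces flush with the rails' −y face. The bottom of the first rung is 289 mm above the floor and each subsequent rung is 298 mm higher than the one below.

C is a four-legged stool. The seat is 343×278 mm, 29 mm thick, top at z = 426 mm. It stands on four square legs, each 32×32 mm in cross-section, from z = 0 to the seat underside, each flush with a corner of the seat. Four stretchers, 32 mm wide and 25 mm tall, connect adjacent legs with their undersides at z = 251 mm, each running between the inner faces of the legs it joins and aligned with the legs' outer faces on the other axis.

The ladder is on top of the table, centred. Two stools sit around the table at the +y, −x sides.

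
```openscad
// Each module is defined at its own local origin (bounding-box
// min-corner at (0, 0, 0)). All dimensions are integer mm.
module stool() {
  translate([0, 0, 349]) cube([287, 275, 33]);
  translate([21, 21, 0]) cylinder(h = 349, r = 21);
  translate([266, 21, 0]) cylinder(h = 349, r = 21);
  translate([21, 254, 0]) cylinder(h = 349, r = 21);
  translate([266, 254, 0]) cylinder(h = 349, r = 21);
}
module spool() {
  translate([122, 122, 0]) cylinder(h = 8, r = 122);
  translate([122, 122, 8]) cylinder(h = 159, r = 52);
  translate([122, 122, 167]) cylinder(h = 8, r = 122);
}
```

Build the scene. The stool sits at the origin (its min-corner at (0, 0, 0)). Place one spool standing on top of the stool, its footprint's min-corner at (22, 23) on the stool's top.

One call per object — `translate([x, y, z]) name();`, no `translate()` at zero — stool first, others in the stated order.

stool();
translate([22, 23, 382]) spool();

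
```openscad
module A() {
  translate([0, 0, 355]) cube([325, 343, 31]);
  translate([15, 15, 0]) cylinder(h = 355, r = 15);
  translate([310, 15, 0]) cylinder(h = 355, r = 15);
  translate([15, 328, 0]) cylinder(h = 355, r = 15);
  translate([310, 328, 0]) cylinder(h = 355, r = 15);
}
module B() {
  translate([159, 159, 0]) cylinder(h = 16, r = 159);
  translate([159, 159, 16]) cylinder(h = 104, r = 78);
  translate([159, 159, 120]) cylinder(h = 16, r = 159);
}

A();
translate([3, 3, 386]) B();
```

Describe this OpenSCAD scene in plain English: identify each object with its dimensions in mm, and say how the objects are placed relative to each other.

A is a four-legged stool. The seat is 325×343 mm, 31 mm thick, top at z = 386 mm. It stands on four round legs, each 30 mm in diameter, from z = 0 to the seat underside, each leg's axis is inset half a diameter from the nearest pair of seat edges (so the leg's bounding box is flush with the corner).

B is a spool: two coaxial disc flanges of radius 159 mm and thickness 16 mm, joined by a core cylinder of radius 78 mm and height 104 mm. The lower flange rests on z = 0 and the three cylinders share a vertical axis.

The spool is on top of the stool.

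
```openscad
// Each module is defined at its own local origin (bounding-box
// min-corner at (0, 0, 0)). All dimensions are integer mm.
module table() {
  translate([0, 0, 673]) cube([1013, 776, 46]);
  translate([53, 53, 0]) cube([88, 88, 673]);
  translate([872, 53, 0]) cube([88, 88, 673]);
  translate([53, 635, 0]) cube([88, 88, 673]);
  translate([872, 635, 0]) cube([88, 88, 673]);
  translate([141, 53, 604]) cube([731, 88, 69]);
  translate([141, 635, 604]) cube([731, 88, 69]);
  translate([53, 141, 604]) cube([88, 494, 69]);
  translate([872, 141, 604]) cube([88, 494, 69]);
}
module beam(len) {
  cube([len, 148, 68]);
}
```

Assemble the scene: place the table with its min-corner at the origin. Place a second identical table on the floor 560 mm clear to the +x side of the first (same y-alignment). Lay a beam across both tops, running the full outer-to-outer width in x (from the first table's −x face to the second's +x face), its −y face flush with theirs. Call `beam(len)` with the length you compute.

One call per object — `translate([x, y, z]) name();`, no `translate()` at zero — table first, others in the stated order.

table();
translate([1573, 0, 0]) table();
translate([0, 0, 719]) beam(2586);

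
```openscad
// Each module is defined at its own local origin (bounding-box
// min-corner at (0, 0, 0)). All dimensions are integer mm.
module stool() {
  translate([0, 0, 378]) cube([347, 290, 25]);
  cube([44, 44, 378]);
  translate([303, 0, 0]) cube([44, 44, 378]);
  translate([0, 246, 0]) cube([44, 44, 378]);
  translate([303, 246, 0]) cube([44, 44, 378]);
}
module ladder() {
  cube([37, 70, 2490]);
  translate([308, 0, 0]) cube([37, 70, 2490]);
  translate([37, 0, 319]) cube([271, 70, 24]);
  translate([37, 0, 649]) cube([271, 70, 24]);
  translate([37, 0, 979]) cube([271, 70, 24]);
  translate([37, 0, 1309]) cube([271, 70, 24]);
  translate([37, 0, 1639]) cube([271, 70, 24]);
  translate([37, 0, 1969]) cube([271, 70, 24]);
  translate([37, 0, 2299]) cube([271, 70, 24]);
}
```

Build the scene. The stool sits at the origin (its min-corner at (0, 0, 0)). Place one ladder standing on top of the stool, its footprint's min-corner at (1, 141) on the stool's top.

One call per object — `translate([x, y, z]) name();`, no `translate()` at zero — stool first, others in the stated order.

stool();
translate([1, 141, 403]) ladder();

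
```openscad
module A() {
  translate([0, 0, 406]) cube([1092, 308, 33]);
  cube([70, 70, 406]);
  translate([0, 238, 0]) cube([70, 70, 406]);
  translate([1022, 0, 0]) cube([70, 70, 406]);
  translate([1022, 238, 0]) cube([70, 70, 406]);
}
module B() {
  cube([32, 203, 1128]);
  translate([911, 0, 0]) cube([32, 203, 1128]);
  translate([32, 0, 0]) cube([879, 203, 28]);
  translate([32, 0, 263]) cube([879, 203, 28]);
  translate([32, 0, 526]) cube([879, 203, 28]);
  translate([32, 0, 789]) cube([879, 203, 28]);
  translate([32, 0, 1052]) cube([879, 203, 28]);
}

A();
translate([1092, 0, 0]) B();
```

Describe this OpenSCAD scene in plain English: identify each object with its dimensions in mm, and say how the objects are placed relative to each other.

A is a long wooden bench with a 1092 mm (x) × 308 mm (y) seat, 33 mm thick, its top surface 439 mm above the floor. Four 70 mm square legs at the seat corners, flush with the edges, run from z = 0 to the seat underside.

B is a bookshelf 943 mm wide overall, 203 mm deep and 1128 mm tall. The two sides are 32 mm thick vertical panels. 5 horizontal shelves of 28 mm thickness span between the inner faces of the sides; the lowest shelf sits on the floor and shelves are stacked with a clear vertical gap of 235 mm between each pair.

The bookshelf is against the bench's +x side, with their −y faces flush.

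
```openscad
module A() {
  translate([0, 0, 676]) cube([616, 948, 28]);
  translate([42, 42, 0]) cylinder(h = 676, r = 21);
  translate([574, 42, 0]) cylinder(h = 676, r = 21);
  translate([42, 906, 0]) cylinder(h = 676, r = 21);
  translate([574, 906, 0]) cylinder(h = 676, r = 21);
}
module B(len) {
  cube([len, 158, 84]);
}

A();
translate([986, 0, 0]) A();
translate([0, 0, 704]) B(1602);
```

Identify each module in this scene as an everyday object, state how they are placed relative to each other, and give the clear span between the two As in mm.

Second table starts at x = 986; first ends at x = 616; clear span = 986 − 616 = 370 mm.

A is a table. B is a beam. A beam spans the tops of two tables. The clear span between the two tables is 370 mm.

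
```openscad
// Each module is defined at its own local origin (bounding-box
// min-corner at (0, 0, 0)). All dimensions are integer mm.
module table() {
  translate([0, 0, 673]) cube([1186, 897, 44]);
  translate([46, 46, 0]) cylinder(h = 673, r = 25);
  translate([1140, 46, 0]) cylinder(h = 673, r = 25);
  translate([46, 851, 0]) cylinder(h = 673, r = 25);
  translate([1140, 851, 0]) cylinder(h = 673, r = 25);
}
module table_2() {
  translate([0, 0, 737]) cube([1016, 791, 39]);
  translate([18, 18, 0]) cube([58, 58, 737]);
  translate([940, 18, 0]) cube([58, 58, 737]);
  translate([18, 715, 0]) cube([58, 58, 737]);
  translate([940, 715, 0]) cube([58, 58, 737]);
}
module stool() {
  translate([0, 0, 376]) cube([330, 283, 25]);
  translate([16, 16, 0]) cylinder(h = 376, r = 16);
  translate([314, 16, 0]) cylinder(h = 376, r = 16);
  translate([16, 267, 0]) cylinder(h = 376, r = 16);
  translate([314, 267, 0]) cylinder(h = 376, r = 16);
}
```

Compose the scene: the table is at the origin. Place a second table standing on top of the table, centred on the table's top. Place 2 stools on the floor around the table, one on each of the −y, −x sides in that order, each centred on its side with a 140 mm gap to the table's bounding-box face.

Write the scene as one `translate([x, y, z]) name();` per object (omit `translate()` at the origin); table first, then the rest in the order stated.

table();
translate([85, 53, 717]) table_2();
translate([428, -423, 0]) stool();
translate([-470, 307, 0]) stool();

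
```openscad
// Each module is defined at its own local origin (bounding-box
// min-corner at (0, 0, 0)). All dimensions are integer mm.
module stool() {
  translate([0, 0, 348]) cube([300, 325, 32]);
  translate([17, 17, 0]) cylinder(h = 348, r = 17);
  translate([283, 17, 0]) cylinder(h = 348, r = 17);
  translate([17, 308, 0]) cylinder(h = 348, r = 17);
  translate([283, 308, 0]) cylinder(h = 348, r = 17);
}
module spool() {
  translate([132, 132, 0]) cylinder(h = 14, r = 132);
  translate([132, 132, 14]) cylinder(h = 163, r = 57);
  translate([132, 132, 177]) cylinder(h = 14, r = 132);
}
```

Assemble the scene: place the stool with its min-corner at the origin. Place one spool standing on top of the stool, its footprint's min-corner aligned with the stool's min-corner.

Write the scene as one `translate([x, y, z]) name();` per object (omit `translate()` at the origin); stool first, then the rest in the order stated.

stool();
translate([0, 0, 380]) spool();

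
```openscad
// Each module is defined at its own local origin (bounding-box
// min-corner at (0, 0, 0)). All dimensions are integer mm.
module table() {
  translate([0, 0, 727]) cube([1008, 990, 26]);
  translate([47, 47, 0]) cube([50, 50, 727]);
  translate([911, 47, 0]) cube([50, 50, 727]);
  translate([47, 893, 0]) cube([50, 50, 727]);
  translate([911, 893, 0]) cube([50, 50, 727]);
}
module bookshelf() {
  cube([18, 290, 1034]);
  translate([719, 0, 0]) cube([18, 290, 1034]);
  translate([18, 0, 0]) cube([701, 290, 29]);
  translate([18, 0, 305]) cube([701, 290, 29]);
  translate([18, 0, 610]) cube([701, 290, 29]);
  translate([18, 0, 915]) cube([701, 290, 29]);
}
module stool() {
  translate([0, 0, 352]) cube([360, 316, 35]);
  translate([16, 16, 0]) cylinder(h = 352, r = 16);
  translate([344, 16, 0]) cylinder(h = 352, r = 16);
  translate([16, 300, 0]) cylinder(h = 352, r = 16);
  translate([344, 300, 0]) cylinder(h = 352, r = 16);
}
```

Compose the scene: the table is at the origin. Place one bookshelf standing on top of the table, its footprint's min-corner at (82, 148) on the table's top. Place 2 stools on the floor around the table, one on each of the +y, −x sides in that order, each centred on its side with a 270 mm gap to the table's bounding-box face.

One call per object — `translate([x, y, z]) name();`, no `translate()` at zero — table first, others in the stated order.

table();
translate([82, 148, 753]) bookshelf();
translate([324, 1260, 0]) stool();
translate([-630, 337, 0]) stool();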